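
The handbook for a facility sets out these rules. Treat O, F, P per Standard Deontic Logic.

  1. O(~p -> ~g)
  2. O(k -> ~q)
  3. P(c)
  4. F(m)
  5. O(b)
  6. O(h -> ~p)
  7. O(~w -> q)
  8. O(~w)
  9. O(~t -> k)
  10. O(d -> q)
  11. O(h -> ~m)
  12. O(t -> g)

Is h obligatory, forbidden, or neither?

Forbidden

Premise 8 states O(~w) outright.
From O(~w) and premise 7, O(~w -> q), we obtain O(q).
Premise 2 is O(k -> ~q); contrapositively O(q -> ~k). Since O(q) holds, K gives O(~k).
Premise 9 is O(~t -> k); contrapositively O(~k -> t). Since O(~k) holds, K gives O(t).
With premise 12, O(t -> g), the K-axiom yields O(g).
Premise 1, O(~p -> ~g), contraposes to O(g -> p); with O(g) we get O(p).
The contrapositive of premise 6 (O(h -> ~p)) is O(p -> ~h), and O(p) is already established, so O(~h).
Premises 3, 4, 5, 10, 11 do not contribute to this derivation.
Thus O(~h), which is F(h): h is forbidden.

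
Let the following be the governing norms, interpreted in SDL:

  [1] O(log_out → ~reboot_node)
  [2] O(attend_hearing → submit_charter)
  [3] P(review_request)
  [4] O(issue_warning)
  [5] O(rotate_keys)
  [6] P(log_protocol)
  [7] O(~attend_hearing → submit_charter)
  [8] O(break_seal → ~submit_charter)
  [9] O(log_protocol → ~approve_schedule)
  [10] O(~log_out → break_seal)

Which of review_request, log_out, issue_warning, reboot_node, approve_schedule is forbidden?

Premises 2 and 7 are O(attend_hearing → submit_charter) and O(~attend_hearing → submit_charter); every ideal world satisfies attend_hearing or ~attend_hearing, so in either case submit_charter holds — hence O(submit_charter).
Premise 8 is O(break_seal → ~submit_charter); contrapositively O(submit_charter → ~break_seal). Since O(submit_charter) holds, K gives O(~break_seal).
The contrapositive of premise 10 (O(~log_out → break_seal)) is O(~break_seal → log_out), and O(~break_seal) is already established, so O(log_out).
Applying K to premise 1 (O(log_out → ~reboot_node)) and O(log_out) yields O(~reboot_node).
So O(~reboot_node) holds, i.e. reboot_node is forbidden. None of the other listed options is forbidden under the premises.

reboot_node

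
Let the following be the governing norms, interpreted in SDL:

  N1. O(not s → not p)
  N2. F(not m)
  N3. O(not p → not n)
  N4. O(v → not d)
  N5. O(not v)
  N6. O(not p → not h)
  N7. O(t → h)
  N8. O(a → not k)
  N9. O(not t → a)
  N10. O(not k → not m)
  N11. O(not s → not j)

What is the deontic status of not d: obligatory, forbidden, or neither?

Neither

Premise 4 is O(v → not d), but O(v) is not derivable from the premises, so it does not yield O(not d).
No premise or chain of K-axiom applications forces O(not d), and none forces O(d). So not d is neither obligatory nor forbidden under these norms.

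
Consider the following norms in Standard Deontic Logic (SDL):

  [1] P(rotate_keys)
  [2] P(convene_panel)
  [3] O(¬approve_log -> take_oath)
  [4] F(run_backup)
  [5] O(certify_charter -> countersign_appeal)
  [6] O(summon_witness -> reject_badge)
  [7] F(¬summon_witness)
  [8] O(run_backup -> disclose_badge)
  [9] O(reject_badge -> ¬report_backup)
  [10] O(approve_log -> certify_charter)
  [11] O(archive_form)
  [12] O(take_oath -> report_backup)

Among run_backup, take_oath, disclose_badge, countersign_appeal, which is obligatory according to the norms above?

Premise 7, F(¬summon_witness), is equivalent to O(summon_witness).
Applying K to premise 6 (O(summon_witness -> reject_badge)) and O(summon_witness) yields O(reject_badge).
With premise 9, O(reject_badge -> ¬report_backup), the K-axiom yields O(¬report_backup).
Premise 12, O(take_oath -> report_backup), contraposes to O(¬report_backup -> ¬take_oath); with O(¬report_backup) we get O(¬take_oath).
Premise 3, O(¬approve_log -> take_oath), contraposes to O(¬take_oath -> approve_log); with O(¬take_oath) we get O(approve_log).
With premise 10, O(approve_log -> certify_charter), the K-axiom yields O(certify_charter).
From O(certify_charter) and premise 5, O(certify_charter -> countersign_appeal), we obtain O(countersign_appeal).
So O(countersign_appeal) holds — countersign_appeal is obligatory. None of the other listed options is made obligatory by any chain of premises.

countersign_appeal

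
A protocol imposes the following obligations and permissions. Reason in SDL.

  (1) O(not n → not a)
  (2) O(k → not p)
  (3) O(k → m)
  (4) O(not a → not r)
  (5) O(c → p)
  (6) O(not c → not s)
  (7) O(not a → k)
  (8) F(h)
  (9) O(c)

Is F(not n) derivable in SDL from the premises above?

From premise 9 we have O(c).
Applying K to premise 5 (O(c → p)) and O(c) yields O(p).
Premise 2 is O(k → not p); contrapositively O(p → not k). Since O(p) holds, K gives O(not k).
Premise 7, O(not a → k), contraposes to O(not k → a); with O(not k) we get O(a).
Premise 1 is O(not n → not a); contrapositively O(a → n). Since O(a) holds, K gives O(n).
Premises 3, 4, 6, 8 do not contribute to this derivation.
So O(n) holds, i.e. F(not n). The claim follows.

Yes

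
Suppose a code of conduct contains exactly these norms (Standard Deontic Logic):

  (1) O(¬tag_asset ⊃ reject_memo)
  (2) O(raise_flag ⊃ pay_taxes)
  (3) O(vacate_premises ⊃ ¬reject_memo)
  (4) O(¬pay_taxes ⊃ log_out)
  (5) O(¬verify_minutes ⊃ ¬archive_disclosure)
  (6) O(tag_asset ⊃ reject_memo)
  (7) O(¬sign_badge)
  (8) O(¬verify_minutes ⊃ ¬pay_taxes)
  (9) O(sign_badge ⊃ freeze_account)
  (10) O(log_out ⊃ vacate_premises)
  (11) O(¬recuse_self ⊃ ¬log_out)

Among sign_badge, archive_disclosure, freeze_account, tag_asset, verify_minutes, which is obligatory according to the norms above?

Premises 1 and 6 are O(¬tag_asset ⊃ reject_memo) and O(tag_asset ⊃ reject_memo); every ideal world satisfies ¬tag_asset or tag_asset, so in either case reject_memo holds — hence O(reject_memo).
Premise 3, O(vacate_premises ⊃ ¬reject_memo), contraposes to O(reject_memo ⊃ ¬vacate_premises); with O(reject_memo) we get O(¬vacate_premises).
Premise 10, O(log_out ⊃ vacate_premises), contraposes to O(¬vacate_premises ⊃ ¬log_out); with O(¬vacate_premises) we get O(¬log_out).
Premise 4 is O(¬pay_taxes ⊃ log_out); contrapositively O(¬log_out ⊃ pay_taxes). Since O(¬log_out) holds, K gives O(pay_taxes).
The contrapositive of premise 8 (O(¬verify_minutes ⊃ ¬pay_taxes)) is O(pay_taxes ⊃ verify_minutes), and O(pay_taxes) is already established, so O(verify_minutes).
So O(verify_minutes) holds — verify_minutes is obligatory. None of the other listed options is made obligatory by any chain of premises.

verify_minutes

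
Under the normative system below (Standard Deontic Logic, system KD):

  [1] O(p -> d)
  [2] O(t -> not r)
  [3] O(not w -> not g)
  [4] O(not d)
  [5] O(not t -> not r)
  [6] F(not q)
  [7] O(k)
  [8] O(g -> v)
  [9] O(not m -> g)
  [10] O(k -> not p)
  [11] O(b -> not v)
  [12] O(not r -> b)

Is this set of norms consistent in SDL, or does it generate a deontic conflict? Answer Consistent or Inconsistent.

Consistent

Premise 1 is O(p -> d), but O(p) is not derivable from the premises, so it does not yield O(d).
So O(d) is not derivable, and the apparent clash with O(not d) does not arise.
A world satisfying every obligation exists (e.g. b=true, d=false, g=false, k=true, m=true, p=false, q=true, r=false, t=false, v=false, w=false); no atom is both obligatory and forbidden, so the set is consistent.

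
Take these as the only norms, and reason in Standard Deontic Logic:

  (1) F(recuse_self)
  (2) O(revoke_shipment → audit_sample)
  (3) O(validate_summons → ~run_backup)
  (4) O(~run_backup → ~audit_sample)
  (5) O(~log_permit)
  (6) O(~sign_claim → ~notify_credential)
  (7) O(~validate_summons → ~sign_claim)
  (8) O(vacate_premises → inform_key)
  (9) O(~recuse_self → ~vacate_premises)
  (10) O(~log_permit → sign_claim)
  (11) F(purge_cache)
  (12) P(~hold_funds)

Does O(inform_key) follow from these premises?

Premise 8 is O(vacate_premises → inform_key), but O(vacate_premises) is not derivable from the premises, so it does not yield O(inform_key).
No other premise forces O(inform_key). An ideal world satisfying every premise can still have inform_key false, so O(inform_key) is not derivable.

No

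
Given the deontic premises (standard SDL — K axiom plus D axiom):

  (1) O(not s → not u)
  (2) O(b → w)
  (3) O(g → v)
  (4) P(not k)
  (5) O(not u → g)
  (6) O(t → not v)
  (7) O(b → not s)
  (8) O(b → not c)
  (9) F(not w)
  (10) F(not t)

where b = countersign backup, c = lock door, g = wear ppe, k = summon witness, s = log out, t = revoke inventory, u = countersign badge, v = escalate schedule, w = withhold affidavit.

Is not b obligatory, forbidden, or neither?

Obligatory

Premise 10, F(not t), is equivalent to O(t).
Applying K to premise 6 (O(t → not v)) and O(t) yields O(not v).
The contrapositive of premise 3 (O(g → v)) is O(not v → not g), and O(not v) is already established, so O(not g).
Premise 5, O(not u → g), contraposes to O(not g → u); with O(not g) we get O(u).
Premise 1, O(not s → not u), contraposes to O(u → s); with O(u) we get O(s).
Premise 7 is O(b → not s); contrapositively O(s → not b). Since O(s) holds, K gives O(not b).
Premises 2, 4, 8, 9 do not contribute to this derivation.
Hence not b is obligatory.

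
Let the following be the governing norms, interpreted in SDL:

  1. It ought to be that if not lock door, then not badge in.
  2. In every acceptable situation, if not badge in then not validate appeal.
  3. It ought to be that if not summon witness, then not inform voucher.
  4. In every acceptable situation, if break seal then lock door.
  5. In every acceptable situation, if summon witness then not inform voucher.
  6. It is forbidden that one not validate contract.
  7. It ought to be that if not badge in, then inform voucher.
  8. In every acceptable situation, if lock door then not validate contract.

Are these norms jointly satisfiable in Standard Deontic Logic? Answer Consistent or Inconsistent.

Premises 3 and 5 are O(¬summon_witness → ¬inform_voucher) and O(summon_witness → ¬inform_voucher); every ideal world satisfies ¬summon_witness or summon_witness, so in either case ¬inform_voucher holds — hence O(¬inform_voucher).
Premise 7 is O(¬badge_in → inform_voucher); contrapositively O(¬inform_voucher → badge_in). Since O(¬inform_voucher) holds, K gives O(badge_in).
The contrapositive of premise 1 (O(¬lock_door → ¬badge_in)) is O(badge_in → lock_door), and O(badge_in) is already established, so O(lock_door).
Applying K to premise 8 (O(lock_door → ¬validate_contract)) and O(lock_door) yields O(¬validate_contract).
Yet premise 6 is F(¬validate_contract), i.e. O(validate_contract).
We now have both O(¬validate_contract) and O(validate_contract) — validate_contract is simultaneously obligatory and forbidden, violating the D-axiom.

Inconsistent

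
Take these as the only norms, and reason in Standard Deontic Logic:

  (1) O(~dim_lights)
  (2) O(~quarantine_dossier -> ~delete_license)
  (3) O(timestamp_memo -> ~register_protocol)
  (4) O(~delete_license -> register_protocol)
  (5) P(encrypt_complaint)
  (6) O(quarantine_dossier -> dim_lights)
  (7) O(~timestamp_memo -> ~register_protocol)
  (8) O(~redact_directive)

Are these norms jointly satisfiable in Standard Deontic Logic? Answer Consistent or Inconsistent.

Inconsistent

Premises 7 and 3 cover both cases: O(~timestamp_memo -> ~register_protocol) and O(timestamp_memo -> ~register_protocol). Since ~timestamp_memo ∨ timestamp_memo is a tautology, O(~register_protocol) follows.
Premise 4 is O(~delete_license -> register_protocol); contrapositively O(~register_protocol -> delete_license). Since O(~register_protocol) holds, K gives O(delete_license).
Premise 2, O(~quarantine_dossier -> ~delete_license), contraposes to O(delete_license -> quarantine_dossier); with O(delete_license) we get O(quarantine_dossier).
From O(quarantine_dossier) and premise 6, O(quarantine_dossier -> dim_lights), we obtain O(dim_lights).
But premise 1 directly asserts O(~dim_lights).
We now have both O(dim_lights) and O(~dim_lights) — dim_lights is simultaneously obligatory and forbidden, violating the D-axiom.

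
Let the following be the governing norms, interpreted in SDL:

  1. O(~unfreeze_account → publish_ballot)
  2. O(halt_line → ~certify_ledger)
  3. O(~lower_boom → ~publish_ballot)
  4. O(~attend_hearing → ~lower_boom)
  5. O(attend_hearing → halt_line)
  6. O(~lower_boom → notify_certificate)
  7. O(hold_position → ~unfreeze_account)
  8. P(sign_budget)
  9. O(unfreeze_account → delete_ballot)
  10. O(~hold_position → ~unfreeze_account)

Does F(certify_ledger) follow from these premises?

Yes

By case analysis on ~hold_position: premise 10 gives O(~hold_position → ~unfreeze_account) and premise 7 gives O(hold_position → ~unfreeze_account), so O(~unfreeze_account) either way.
With premise 1, O(~unfreeze_account → publish_ballot), the K-axiom yields O(publish_ballot).
Premise 3 is O(~lower_boom → ~publish_ballot); contrapositively O(publish_ballot → lower_boom). Since O(publish_ballot) holds, K gives O(lower_boom).
The contrapositive of premise 4 (O(~attend_hearing → ~lower_boom)) is O(lower_boom → attend_hearing), and O(lower_boom) is already established, so O(attend_hearing).
Applying K to premise 5 (O(attend_hearing → halt_line)) and O(attend_hearing) yields O(halt_line).
From O(halt_line) and premise 2, O(halt_line → ~certify_ledger), we obtain O(~certify_ledger).
Premises 6, 8, 9 do not contribute to this derivation.
So O(~certify_ledger) holds, i.e. F(certify_ledger). The claim follows.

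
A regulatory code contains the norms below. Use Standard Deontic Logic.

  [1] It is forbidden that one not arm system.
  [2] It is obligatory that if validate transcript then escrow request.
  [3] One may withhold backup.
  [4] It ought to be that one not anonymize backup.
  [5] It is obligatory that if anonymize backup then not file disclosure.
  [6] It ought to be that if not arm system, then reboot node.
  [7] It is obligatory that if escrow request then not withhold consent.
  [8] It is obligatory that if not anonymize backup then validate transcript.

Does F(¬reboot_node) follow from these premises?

No

Premise 6 is O(¬arm_system → reboot_node), but O(¬arm_system) is not derivable from the premises, so it does not yield O(reboot_node).
No other premise forces O(reboot_node). An ideal world satisfying every premise can still have ¬reboot_node true, so F(¬reboot_node) is not derivable.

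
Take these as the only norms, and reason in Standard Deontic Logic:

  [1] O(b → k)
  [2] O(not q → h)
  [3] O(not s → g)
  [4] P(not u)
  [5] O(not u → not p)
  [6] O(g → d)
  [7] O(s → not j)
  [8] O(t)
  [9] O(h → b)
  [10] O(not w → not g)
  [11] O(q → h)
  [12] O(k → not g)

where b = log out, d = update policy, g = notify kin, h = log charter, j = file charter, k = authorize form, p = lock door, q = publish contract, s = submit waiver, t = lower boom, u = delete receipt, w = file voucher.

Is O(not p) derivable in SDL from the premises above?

No

Premise 5 is O(not u → not p), but O(not u) is not derivable from the premises (the permission P(not u) asserts only not O(u), not O(not u)), so it does not yield O(not p).
No other premise forces O(not p). An ideal world satisfying every premise can still have not p false, so O(not p) is not derivable.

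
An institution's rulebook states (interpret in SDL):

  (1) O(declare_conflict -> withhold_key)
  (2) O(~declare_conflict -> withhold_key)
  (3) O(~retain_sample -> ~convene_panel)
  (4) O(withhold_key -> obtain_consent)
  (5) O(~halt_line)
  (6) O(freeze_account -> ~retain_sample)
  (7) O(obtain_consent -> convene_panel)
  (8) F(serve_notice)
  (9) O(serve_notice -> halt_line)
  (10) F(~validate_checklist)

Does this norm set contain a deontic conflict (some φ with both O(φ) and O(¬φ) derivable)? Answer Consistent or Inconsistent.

Premise 9 is O(serve_notice -> halt_line), but O(serve_notice) is not derivable from the premises, so it does not yield O(halt_line).
So O(halt_line) is not derivable, and the apparent clash with O(~halt_line) does not arise.
A world satisfying every obligation exists (e.g. convene_panel=true, declare_conflict=false, freeze_account=false, halt_line=false, obtain_consent=true, retain_sample=true, serve_notice=false, validate_checklist=true, withhold_key=true); no atom is both obligatory and forbidden, so the set is consistent.

Consistent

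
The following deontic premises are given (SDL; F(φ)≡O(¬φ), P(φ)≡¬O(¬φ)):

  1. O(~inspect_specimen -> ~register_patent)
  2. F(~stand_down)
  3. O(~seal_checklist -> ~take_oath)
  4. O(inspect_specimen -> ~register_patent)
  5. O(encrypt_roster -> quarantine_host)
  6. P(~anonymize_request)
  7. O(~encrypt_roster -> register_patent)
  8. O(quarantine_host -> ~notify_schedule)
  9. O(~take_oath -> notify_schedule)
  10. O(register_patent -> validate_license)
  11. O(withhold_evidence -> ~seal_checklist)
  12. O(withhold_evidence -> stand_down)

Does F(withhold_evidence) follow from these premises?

Yes

Premises 4 and 1 are O(inspect_specimen -> ~register_patent) and O(~inspect_specimen -> ~register_patent); every ideal world satisfies inspect_specimen or ~inspect_specimen, so in either case ~register_patent holds — hence O(~register_patent).
The contrapositive of premise 7 (O(~encrypt_roster -> register_patent)) is O(~register_patent -> encrypt_roster), and O(~register_patent) is already established, so O(encrypt_roster).
With premise 5, O(encrypt_roster -> quarantine_host), the K-axiom yields O(quarantine_host).
Premise 8 is O(quarantine_host -> ~notify_schedule); since O(quarantine_host), deontic closure gives O(~notify_schedule).
Premise 9, O(~take_oath -> notify_schedule), contraposes to O(~notify_schedule -> take_oath); with O(~notify_schedule) we get O(take_oath).
The contrapositive of premise 3 (O(~seal_checklist -> ~take_oath)) is O(take_oath -> seal_checklist), and O(take_oath) is already established, so O(seal_checklist).
The contrapositive of premise 11 (O(withhold_evidence -> ~seal_checklist)) is O(seal_checklist -> ~withhold_evidence), and O(seal_checklist) is already established, so O(~withhold_evidence).
Premises 2, 6, 10, 12 do not contribute to this derivation.
So O(~withhold_evidence) holds, i.e. F(withhold_evidence). The claim follows.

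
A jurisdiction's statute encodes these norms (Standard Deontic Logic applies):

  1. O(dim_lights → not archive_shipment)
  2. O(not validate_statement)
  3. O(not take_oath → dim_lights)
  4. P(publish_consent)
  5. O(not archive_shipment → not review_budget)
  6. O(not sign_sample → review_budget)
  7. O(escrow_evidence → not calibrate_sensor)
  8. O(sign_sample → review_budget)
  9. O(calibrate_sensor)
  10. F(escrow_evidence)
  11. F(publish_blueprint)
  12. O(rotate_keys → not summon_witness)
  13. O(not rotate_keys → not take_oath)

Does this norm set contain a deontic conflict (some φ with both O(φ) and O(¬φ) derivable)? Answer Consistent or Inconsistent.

Premise 7 is O(escrow_evidence → not calibrate_sensor), but O(escrow_evidence) is not derivable from the premises, so it does not yield O(not calibrate_sensor).
So O(not calibrate_sensor) is not derivable, and the apparent clash with O(calibrate_sensor) does not arise.
A world satisfying every obligation exists (e.g. archive_shipment=true, calibrate_sensor=true, dim_lights=false, escrow_evidence=false, publish_blueprint=false, publish_consent=false, review_budget=true, rotate_keys=true, sign_sample=false, summon_witness=false, take_oath=true, validate_statement=false); no atom is both obligatory and forbidden, so the set is consistent.

Consistent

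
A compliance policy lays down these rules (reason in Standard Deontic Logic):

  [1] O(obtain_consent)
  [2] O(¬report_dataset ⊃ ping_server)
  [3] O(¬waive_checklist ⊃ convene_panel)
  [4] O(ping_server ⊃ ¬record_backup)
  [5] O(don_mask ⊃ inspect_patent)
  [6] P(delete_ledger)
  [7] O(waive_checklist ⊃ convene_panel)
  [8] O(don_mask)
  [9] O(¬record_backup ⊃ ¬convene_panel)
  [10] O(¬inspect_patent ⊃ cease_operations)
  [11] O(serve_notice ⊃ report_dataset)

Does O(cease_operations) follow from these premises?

Premise 10 is O(¬inspect_patent ⊃ cease_operations), but O(¬inspect_patent) is not derivable from the premises, so it does not yield O(cease_operations).
No other premise forces O(cease_operations). An ideal world satisfying every premise can still have cease_operations false, so O(cease_operations) is not derivable.

No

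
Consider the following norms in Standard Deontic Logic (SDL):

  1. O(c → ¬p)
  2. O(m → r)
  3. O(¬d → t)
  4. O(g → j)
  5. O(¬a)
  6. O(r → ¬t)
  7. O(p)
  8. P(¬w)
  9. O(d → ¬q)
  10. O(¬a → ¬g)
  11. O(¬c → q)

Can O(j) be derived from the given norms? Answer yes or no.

No

Premise 4 is O(g → j), but O(g) is not derivable from the premises, so it does not yield O(j).
No other premise forces O(j). An ideal world satisfying every premise can still have j false, so O(j) is not derivable.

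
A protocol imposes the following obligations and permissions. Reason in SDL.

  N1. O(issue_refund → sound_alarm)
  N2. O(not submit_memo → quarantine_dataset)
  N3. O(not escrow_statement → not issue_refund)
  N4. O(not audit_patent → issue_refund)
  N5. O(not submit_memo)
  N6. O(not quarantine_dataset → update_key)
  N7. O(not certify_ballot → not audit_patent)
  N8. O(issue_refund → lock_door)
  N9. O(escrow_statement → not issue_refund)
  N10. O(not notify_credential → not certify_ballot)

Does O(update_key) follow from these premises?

No

Premise 6 is O(not quarantine_dataset → update_key), but O(not quarantine_dataset) is not derivable from the premises, so it does not yield O(update_key).
No other premise forces O(update_key). An ideal world satisfying every premise can still have update_key false, so O(update_key) is not derivable.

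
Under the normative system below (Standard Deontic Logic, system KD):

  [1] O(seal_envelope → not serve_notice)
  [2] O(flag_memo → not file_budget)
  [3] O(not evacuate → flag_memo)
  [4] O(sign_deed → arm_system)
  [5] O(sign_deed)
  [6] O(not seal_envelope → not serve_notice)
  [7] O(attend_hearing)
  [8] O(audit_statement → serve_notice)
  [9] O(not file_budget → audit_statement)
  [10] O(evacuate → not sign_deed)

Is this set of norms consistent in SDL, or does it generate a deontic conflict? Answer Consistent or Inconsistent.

Inconsistent

By case analysis on not seal_envelope: premise 6 gives O(not seal_envelope → not serve_notice) and premise 1 gives O(seal_envelope → not serve_notice), so O(not serve_notice) either way.
Premise 8 is O(audit_statement → serve_notice); contrapositively O(not serve_notice → not audit_statement). Since O(not serve_notice) holds, K gives O(not audit_statement).
Premise 9 is O(not file_budget → audit_statement); contrapositively O(not audit_statement → file_budget). Since O(not audit_statement) holds, K gives O(file_budget).
The contrapositive of premise 2 (O(flag_memo → not file_budget)) is O(file_budget → not flag_memo), and O(file_budget) is already established, so O(not flag_memo).
Premise 3 is O(not evacuate → flag_memo); contrapositively O(not flag_memo → evacuate). Since O(not flag_memo) holds, K gives O(evacuate).
From O(evacuate) and premise 10, O(evacuate → not sign_deed), we obtain O(not sign_deed).
Yet premise 5 states O(sign_deed).
We now have both O(not sign_deed) and O(sign_deed) — sign_deed is simultaneously obligatory and forbidden, violating the D-axiom.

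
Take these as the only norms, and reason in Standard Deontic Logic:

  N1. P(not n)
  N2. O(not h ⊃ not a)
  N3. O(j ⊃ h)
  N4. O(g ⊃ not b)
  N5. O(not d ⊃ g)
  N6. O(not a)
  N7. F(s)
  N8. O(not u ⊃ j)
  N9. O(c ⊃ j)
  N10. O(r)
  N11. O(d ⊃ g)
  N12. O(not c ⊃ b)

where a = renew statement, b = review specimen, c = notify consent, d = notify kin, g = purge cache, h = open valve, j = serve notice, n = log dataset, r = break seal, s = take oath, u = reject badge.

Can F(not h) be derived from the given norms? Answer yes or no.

Premises 5 and 11 are O(not d ⊃ g) and O(d ⊃ g); every ideal world satisfies not d or d, so in either case g holds — hence O(g).
Applying K to premise 4 (O(g ⊃ not b)) and O(g) yields O(not b).
Premise 12 is O(not c ⊃ b); contrapositively O(not b ⊃ c). Since O(not b) holds, K gives O(c).
Premise 9 is O(c ⊃ j); since O(c), deontic closure gives O(j).
Applying K to premise 3 (O(j ⊃ h)) and O(j) yields O(h).
Premises 1, 2, 6, 7, 8, 10 do not contribute to this derivation.
So O(h) holds, i.e. F(not h). The claim follows.

Yes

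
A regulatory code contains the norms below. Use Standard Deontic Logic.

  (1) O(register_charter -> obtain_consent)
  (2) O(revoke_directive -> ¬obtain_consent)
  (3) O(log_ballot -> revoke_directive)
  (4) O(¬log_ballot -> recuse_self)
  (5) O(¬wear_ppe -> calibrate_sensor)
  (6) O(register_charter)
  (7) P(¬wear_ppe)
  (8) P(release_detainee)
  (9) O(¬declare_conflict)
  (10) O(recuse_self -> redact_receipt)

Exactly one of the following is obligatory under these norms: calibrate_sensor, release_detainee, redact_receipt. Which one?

Premise 6 states O(register_charter) outright.
Premise 1 is O(register_charter -> obtain_consent); since O(register_charter), deontic closure gives O(obtain_consent).
Premise 2, O(revoke_directive -> ¬obtain_consent), contraposes to O(obtain_consent -> ¬revoke_directive); with O(obtain_consent) we get O(¬revoke_directive).
Premise 3 is O(log_ballot -> revoke_directive); contrapositively O(¬revoke_directive -> ¬log_ballot). Since O(¬revoke_directive) holds, K gives O(¬log_ballot).
From O(¬log_ballot) and premise 4, O(¬log_ballot -> recuse_self), we obtain O(recuse_self).
With premise 10, O(recuse_self -> redact_receipt), the K-axiom yields O(redact_receipt).
So O(redact_receipt) holds — redact_receipt is obligatory. None of the other listed options is made obligatory by any chain of premises.

redact_receipt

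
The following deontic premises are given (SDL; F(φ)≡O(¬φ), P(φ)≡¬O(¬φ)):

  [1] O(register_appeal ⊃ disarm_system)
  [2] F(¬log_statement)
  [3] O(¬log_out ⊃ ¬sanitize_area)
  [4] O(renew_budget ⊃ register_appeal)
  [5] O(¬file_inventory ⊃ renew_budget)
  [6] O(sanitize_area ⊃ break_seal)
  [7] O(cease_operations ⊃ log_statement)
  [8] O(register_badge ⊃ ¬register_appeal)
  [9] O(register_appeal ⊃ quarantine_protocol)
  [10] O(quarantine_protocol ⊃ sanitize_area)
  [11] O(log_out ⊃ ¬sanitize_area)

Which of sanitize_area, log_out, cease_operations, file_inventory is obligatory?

By case analysis on ¬log_out: premise 3 gives O(¬log_out ⊃ ¬sanitize_area) and premise 11 gives O(log_out ⊃ ¬sanitize_area), so O(¬sanitize_area) either way.
Premise 10, O(quarantine_protocol ⊃ sanitize_area), contraposes to O(¬sanitize_area ⊃ ¬quarantine_protocol); with O(¬sanitize_area) we get O(¬quarantine_protocol).
Premise 9, O(register_appeal ⊃ quarantine_protocol), contraposes to O(¬quarantine_protocol ⊃ ¬register_appeal); with O(¬quarantine_protocol) we get O(¬register_appeal).
Premise 4, O(renew_budget ⊃ register_appeal), contraposes to O(¬register_appeal ⊃ ¬renew_budget); with O(¬register_appeal) we get O(¬renew_budget).
Premise 5, O(¬file_inventory ⊃ renew_budget), contraposes to O(¬renew_budget ⊃ file_inventory); with O(¬renew_budget) we get O(file_inventory).
So O(file_inventory) holds — file_inventory is obligatory. None of the other listed options is made obligatory by any chain of premises.

file_inventory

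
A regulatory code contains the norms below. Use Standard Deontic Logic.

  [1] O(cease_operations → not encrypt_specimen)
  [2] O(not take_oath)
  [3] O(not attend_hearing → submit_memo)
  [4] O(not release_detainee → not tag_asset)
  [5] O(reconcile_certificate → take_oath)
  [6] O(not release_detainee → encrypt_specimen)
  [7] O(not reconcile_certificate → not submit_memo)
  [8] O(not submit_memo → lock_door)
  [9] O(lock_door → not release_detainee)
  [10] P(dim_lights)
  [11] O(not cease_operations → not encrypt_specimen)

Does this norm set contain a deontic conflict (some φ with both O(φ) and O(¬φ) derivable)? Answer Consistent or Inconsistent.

Premises 1 and 11 are O(cease_operations → not encrypt_specimen) and O(not cease_operations → not encrypt_specimen); every ideal world satisfies cease_operations or not cease_operations, so in either case not encrypt_specimen holds — hence O(not encrypt_specimen).
The contrapositive of premise 6 (O(not release_detainee → encrypt_specimen)) is O(not encrypt_specimen → release_detainee), and O(not encrypt_specimen) is already established, so O(release_detainee).
Premise 9, O(lock_door → not release_detainee), contraposes to O(release_detainee → not lock_door); with O(release_detainee) we get O(not lock_door).
The contrapositive of premise 8 (O(not submit_memo → lock_door)) is O(not lock_door → submit_memo), and O(not lock_door) is already established, so O(submit_memo).
The contrapositive of premise 7 (O(not reconcile_certificate → not submit_memo)) is O(submit_memo → reconcile_certificate), and O(submit_memo) is already established, so O(reconcile_certificate).
Premise 5 is O(reconcile_certificate → take_oath); since O(reconcile_certificate), deontic closure gives O(take_oath).
Yet premise 2 states O(not take_oath).
We now have both O(take_oath) and O(not take_oath) — take_oath is simultaneously obligatory and forbidden, violating the D-axiom.

Inconsistent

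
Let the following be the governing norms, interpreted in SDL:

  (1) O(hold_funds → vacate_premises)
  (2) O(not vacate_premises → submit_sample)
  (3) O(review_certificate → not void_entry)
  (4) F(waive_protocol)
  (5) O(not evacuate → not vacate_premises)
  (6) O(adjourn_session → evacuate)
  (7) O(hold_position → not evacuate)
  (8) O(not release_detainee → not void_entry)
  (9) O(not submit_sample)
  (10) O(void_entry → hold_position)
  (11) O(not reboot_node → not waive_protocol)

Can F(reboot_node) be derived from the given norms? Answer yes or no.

No

Premise 11 is O(not reboot_node → not waive_protocol); even if O(not waive_protocol) held, inferring O(not reboot_node) would be affirming the consequent — invalid.
No other premise forces O(not reboot_node). An ideal world satisfying every premise can still have reboot_node true, so F(reboot_node) is not derivable.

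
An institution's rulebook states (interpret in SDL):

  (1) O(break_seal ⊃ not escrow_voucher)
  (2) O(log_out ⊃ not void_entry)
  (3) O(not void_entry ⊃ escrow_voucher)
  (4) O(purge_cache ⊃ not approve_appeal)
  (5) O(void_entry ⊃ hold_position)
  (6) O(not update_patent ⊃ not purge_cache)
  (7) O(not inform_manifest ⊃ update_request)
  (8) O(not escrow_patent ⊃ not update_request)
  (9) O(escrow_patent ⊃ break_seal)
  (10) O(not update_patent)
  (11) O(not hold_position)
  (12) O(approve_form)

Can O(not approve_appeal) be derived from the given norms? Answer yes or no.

No

Premise 4 is O(purge_cache ⊃ not approve_appeal), but O(purge_cache) is not derivable from the premises, so it does not yield O(not approve_appeal).
No other premise forces O(not approve_appeal). An ideal world satisfying every premise can still have not approve_appeal false, so O(not approve_appeal) is not derivable.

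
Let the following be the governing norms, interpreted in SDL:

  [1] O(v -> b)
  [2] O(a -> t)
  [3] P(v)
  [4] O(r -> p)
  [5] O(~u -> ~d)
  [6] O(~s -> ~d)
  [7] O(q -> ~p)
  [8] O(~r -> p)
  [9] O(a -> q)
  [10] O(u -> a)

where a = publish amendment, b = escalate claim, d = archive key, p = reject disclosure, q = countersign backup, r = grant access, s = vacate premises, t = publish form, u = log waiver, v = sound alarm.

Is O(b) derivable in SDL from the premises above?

No

Premise 1 is O(v -> b), but O(v) is not derivable from the premises (the permission P(v) asserts only ~O(~v), not O(v)), so it does not yield O(b).
No other premise forces O(b). An ideal world satisfying every premise can still have b false, so O(b) is not derivable.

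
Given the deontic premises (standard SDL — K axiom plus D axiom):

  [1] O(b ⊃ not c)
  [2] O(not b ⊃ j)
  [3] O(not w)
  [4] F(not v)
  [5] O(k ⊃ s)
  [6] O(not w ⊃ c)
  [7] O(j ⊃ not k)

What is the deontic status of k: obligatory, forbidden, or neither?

Forbidden

From premise 3 we have O(not w).
With premise 6, O(not w ⊃ c), the K-axiom yields O(c).
Premise 1 is O(b ⊃ not c); contrapositively O(c ⊃ not b). Since O(c) holds, K gives O(not b).
With premise 2, O(not b ⊃ j), the K-axiom yields O(j).
Premise 7 is O(j ⊃ not k); since O(j), deontic closure gives O(not k).
Premises 4, 5 do not contribute to this derivation.
Thus O(not k), which is F(k): k is forbidden.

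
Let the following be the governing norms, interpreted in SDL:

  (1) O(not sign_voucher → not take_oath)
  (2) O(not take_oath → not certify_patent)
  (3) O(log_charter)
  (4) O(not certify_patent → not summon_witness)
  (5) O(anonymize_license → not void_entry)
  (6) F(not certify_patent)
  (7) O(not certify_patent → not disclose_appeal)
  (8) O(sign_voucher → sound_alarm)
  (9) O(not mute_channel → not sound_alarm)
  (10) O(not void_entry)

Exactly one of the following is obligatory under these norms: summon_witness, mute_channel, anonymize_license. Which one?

mute_channel

F(not certify_patent) at premise 6 means O(certify_patent).
Premise 2 is O(not take_oath → not certify_patent); contrapositively O(certify_patent → take_oath). Since O(certify_patent) holds, K gives O(take_oath).
Premise 1, O(not sign_voucher → not take_oath), contraposes to O(take_oath → sign_voucher); with O(take_oath) we get O(sign_voucher).
Applying K to premise 8 (O(sign_voucher → sound_alarm)) and O(sign_voucher) yields O(sound_alarm).
Premise 9, O(not mute_channel → not sound_alarm), contraposes to O(sound_alarm → mute_channel); with O(sound_alarm) we get O(mute_channel).
So O(mute_channel) holds — mute_channel is obligatory. None of the other listed options is made obligatory by any chain of premises.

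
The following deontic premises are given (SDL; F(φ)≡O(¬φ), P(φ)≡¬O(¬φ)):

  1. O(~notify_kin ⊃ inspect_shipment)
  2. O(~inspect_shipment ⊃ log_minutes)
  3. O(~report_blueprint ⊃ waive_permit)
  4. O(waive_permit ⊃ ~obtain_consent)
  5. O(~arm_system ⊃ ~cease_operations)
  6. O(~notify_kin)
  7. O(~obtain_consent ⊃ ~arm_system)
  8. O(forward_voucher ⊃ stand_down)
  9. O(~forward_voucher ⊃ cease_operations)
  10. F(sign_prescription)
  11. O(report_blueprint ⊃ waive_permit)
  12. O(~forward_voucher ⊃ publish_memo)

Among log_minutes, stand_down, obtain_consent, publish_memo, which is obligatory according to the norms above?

By case analysis on ~report_blueprint: premise 3 gives O(~report_blueprint ⊃ waive_permit) and premise 11 gives O(report_blueprint ⊃ waive_permit), so O(waive_permit) either way.
From O(waive_permit) and premise 4, O(waive_permit ⊃ ~obtain_consent), we obtain O(~obtain_consent).
With premise 7, O(~obtain_consent ⊃ ~arm_system), the K-axiom yields O(~arm_system).
From O(~arm_system) and premise 5, O(~arm_system ⊃ ~cease_operations), we obtain O(~cease_operations).
Premise 9, O(~forward_voucher ⊃ cease_operations), contraposes to O(~cease_operations ⊃ forward_voucher); with O(~cease_operations) we get O(forward_voucher).
Premise 8 is O(forward_voucher ⊃ stand_down); since O(forward_voucher), deontic closure gives O(stand_down).
So O(stand_down) holds — stand_down is obligatory. None of the other listed options is made obligatory by any chain of premises.

stand_down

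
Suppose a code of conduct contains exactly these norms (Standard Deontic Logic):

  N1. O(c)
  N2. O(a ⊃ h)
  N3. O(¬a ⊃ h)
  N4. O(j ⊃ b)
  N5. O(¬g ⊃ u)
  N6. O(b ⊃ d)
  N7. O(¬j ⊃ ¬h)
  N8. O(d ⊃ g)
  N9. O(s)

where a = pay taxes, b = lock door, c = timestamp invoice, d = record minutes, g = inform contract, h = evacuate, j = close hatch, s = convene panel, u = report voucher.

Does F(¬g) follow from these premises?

Premises 3 and 2 cover both cases: O(¬a ⊃ h) and O(a ⊃ h). Since ¬a ∨ a is a tautology, O(h) follows.
The contrapositive of premise 7 (O(¬j ⊃ ¬h)) is O(h ⊃ j), and O(h) is already established, so O(j).
With premise 4, O(j ⊃ b), the K-axiom yields O(b).
With premise 6, O(b ⊃ d), the K-axiom yields O(d).
From O(d) and premise 8, O(d ⊃ g), we obtain O(g).
Premises 1, 5, 9 do not contribute to this derivation.
So O(g) holds, i.e. F(¬g). The claim follows.

Yes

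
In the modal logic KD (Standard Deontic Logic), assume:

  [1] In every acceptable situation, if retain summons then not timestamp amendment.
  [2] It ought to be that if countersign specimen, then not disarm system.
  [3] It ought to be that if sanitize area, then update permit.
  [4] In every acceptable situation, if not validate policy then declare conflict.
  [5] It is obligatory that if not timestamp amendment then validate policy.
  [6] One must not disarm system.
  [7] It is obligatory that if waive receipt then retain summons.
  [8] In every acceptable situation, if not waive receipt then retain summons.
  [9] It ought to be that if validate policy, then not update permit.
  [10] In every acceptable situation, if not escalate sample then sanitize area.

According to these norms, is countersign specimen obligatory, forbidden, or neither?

Premise 2 is O(countersign_specimen → ¬disarm_system); even if O(¬disarm_system) held, inferring O(countersign_specimen) would be affirming the consequent — invalid.
No premise or chain of K-axiom applications forces O(countersign_specimen), and none forces O(¬countersign_specimen). So countersign_specimen is neither obligatory nor forbidden under these norms.

Neither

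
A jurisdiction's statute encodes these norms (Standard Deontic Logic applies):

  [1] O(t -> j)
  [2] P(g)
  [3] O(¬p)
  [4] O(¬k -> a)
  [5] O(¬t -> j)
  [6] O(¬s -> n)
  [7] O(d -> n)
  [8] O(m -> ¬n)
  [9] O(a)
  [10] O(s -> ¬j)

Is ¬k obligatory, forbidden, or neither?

Premise 4 is O(¬k -> a); even if O(a) held, inferring O(¬k) would be affirming the consequent — invalid.
No premise or chain of K-axiom applications forces O(¬k), and none forces O(k). So ¬k is neither obligatory nor forbidden under these norms.

Neither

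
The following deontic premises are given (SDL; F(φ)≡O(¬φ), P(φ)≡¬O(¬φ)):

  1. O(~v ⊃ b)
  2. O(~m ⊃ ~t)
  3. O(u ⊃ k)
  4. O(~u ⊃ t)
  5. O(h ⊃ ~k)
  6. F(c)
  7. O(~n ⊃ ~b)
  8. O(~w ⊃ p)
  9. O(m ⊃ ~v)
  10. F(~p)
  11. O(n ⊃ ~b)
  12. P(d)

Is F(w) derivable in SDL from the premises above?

Premise 8 is O(~w ⊃ p); even if O(p) held, inferring O(~w) would be affirming the consequent — invalid.
No other premise forces O(~w). An ideal world satisfying every premise can still have w true, so F(w) is not derivable.

No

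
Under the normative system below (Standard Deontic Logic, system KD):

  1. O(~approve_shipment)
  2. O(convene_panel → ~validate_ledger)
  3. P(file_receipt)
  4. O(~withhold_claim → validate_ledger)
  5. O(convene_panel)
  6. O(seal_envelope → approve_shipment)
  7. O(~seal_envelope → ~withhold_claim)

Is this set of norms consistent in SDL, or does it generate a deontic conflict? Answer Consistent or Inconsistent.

Premise 5 gives O(convene_panel).
From O(convene_panel) and premise 2, O(convene_panel → ~validate_ledger), we obtain O(~validate_ledger).
The contrapositive of premise 4 (O(~withhold_claim → validate_ledger)) is O(~validate_ledger → withhold_claim), and O(~validate_ledger) is already established, so O(withhold_claim).
Premise 7, O(~seal_envelope → ~withhold_claim), contraposes to O(withhold_claim → seal_envelope); with O(withhold_claim) we get O(seal_envelope).
From O(seal_envelope) and premise 6, O(seal_envelope → approve_shipment), we obtain O(approve_shipment).
But premise 1 directly asserts O(~approve_shipment).
We now have both O(approve_shipment) and O(~approve_shipment) — approve_shipment is simultaneously obligatory and forbidden, violating the D-axiom.

Inconsistent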